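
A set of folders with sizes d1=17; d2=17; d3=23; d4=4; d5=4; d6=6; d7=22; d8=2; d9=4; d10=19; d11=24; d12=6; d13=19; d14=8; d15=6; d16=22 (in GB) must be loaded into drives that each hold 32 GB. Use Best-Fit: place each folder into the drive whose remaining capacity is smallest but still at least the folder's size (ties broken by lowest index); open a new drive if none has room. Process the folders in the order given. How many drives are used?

Put d1 (17 GB) in drive 1; 15 GB remain.
Put d2 (17 GB) in drive 2; 15 GB remain.
Put d3 (23 GB) in drive 3; 9 GB remain.
Put d4 (4 GB) in drive 3; 5 GB remain.
Put d5 (4 GB) in drive 3; 1 GB remain.
Put d6 (6 GB) in drive 1; 9 GB remain.
Put d7 (22 GB) in drive 4; 10 GB remain.
Put d8 (2 GB) in drive 1; 7 GB remain.
Put d9 (4 GB) in drive 1; 3 GB remain.
Put d10 (19 GB) in drive 5; 13 GB remain.
Put d11 (24 GB) in drive 6; 8 GB remain.
Put d12 (6 GB) in drive 6; 2 GB remain.
Put d13 (19 GB) in drive 7; 13 GB remain.
Put d14 (8 GB) in drive 4; 2 GB remain.
Put d15 (6 GB) in drive 5; 7 GB remain.
Put d16 (22 GB) in drive 8; 10 GB remain.
Final drives: [17,6,2,4] [17] [23,4,4] [22,8] [19,6] [24,6] [19] [22].

8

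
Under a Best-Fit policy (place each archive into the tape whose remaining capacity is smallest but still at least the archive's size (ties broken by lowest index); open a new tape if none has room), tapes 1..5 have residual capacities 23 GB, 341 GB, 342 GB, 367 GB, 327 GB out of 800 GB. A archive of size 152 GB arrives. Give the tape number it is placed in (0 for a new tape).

5

Tapes with room: tape 2 (341 GB), tape 3 (342 GB), tape 4 (367 GB), tape 5 (327 GB).
Tightest fit is tape 5 with 327 GB free.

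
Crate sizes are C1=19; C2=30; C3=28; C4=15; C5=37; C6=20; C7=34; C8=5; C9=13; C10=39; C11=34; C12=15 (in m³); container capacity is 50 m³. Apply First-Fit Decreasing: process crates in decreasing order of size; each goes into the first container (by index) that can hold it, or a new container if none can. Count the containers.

Sorted descending: 39, 37, 34, 34, 30, 28, 20, 19, 15, 15, 13, 5.
container 1: place 39 m³, 11 m³ left
container 2: place 37 m³, 13 m³ left
container 3: place 34 m³, 16 m³ left
container 4: place 34 m³, 16 m³ left
container 5: place 30 m³, 20 m³ left
container 6: place 28 m³, 22 m³ left
container 5: place 20 m³, 0 m³ left
container 6: place 19 m³, 3 m³ left
container 3: place 15 m³, 1 m³ left
container 4: place 15 m³, 1 m³ left
container 2: place 13 m³, 0 m³ left
container 1: place 5 m³, 6 m³ left
Final containers: [39,5] [37,13] [34,15] [34,15] [30,20] [28,19].

6 containers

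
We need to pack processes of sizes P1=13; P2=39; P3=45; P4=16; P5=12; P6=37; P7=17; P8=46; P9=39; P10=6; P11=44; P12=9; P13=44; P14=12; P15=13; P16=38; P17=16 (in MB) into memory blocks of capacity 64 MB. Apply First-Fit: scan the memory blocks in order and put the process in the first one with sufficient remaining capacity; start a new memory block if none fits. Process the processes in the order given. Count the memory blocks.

memory block 1: place P1 (13 MB), 51 MB left
memory block 1: place P2 (39 MB), 12 MB left
memory block 2: place P3 (45 MB), 19 MB left
memory block 2: place P4 (16 MB), 3 MB left
memory block 1: place P5 (12 MB), 0 MB left
memory block 3: place P6 (37 MB), 27 MB left
memory block 3: place P7 (17 MB), 10 MB left
memory block 4: place P8 (46 MB), 18 MB left
memory block 5: place P9 (39 MB), 25 MB left
memory block 3: place P10 (6 MB), 4 MB left
memory block 6: place P11 (44 MB), 20 MB left
memory block 4: place P12 (9 MB), 9 MB left
memory block 7: place P13 (44 MB), 20 MB left
memory block 5: place P14 (12 MB), 13 MB left
memory block 5: place P15 (13 MB), 0 MB left
memory block 8: place P16 (38 MB), 26 MB left
memory block 6: place P17 (16 MB), 4 MB left
Final memory blocks: [13,39,12] [45,16] [37,17,6] [46,9] [39,12,13] [44,16] [44] [38].

8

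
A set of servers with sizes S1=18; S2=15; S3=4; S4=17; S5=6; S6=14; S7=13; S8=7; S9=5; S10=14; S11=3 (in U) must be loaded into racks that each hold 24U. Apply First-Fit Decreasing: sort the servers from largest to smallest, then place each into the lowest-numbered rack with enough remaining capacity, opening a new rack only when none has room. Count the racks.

Sorted descending: 18, 17, 15, 14, 14, 13, 7, 6, 5, 4, 3.
Put 18U in rack 1; 6U remain.
Put 17U in rack 2; 7U remain.
Put 15U in rack 3; 9U remain.
Put 14U in rack 4; 10U remain.
Put 14U in rack 5; 10U remain.
Put 13U in rack 6; 11U remain.
Put 7U in rack 2; 0U remain.
Put 6U in rack 1; 0U remain.
Put 5U in rack 3; 4U remain.
Put 4U in rack 3; 0U remain.
Put 3U in rack 4; 7U remain.

6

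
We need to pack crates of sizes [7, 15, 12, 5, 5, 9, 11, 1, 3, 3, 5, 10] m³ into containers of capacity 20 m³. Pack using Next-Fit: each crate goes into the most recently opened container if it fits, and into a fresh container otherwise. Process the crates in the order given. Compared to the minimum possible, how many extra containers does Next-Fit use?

Next-Fit: [7] [15] [12,5] [5,9] [11,1,3,3] [5,10] → 6 containers.
Total size 86 m³; any packing needs at least ⌈86/20⌉ = 5 containers.
An optimal packing achieves that bound: [15,5] [12,7,1] [11,9] [10,5,5] [3,3] → 5 containers.
Excess: 6 − 5 = 1.

1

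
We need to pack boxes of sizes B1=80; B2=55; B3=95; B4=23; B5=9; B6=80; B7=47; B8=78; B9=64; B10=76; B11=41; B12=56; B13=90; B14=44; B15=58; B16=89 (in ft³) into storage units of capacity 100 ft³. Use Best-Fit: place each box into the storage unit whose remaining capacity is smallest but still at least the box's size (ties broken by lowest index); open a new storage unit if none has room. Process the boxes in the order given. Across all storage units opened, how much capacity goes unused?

B1 (80 ft³) → storage unit 1 (remaining 20 ft³)
B2 (55 ft³) → storage unit 2 (remaining 45 ft³)
B3 (95 ft³) → storage unit 3 (remaining 5 ft³)
B4 (23 ft³) → storage unit 2 (remaining 22 ft³)
B5 (9 ft³) → storage unit 1 (remaining 11 ft³)
B6 (80 ft³) → storage unit 4 (remaining 20 ft³)
B7 (47 ft³) → storage unit 5 (remaining 53 ft³)
B8 (78 ft³) → storage unit 6 (remaining 22 ft³)
B9 (64 ft³) → storage unit 7 (remaining 36 ft³)
B10 (76 ft³) → storage unit 8 (remaining 24 ft³)
B11 (41 ft³) → storage unit 5 (remaining 12 ft³)
B12 (56 ft³) → storage unit 9 (remaining 44 ft³)
B13 (90 ft³) → storage unit 10 (remaining 10 ft³)
B14 (44 ft³) → storage unit 9 (remaining 0 ft³)
B15 (58 ft³) → storage unit 11 (remaining 42 ft³)
B16 (89 ft³) → storage unit 12 (remaining 11 ft³)
12 storage units × 100 ft³ = 1200 ft³; used 985 ft³; unused 215 ft³.

215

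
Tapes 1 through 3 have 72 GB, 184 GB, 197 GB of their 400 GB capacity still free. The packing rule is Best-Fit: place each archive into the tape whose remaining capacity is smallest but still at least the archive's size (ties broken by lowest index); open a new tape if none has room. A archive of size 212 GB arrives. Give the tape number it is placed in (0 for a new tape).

No tape has ≥ 212 GB free, so a new tape is opened.

0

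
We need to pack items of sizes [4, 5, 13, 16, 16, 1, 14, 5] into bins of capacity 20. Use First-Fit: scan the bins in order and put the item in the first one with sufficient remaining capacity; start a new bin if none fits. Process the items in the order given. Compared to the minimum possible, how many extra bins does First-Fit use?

1

First-Fit: [4,5,1,5] [13] [16] [16] [14] → 5 bins.
Total size 74; any packing needs at least ⌈74/20⌉ = 4 bins.
An optimal packing achieves that bound: [16,4] [16,1] [14,5] [13,5] → 4 bins.
Excess: 5 − 4 = 1.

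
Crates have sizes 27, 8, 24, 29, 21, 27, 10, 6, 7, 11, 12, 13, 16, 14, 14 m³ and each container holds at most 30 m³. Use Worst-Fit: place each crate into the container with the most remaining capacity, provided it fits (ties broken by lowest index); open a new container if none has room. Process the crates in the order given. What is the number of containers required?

Put 27 m³ in container 1; 3 m³ remain.
Put 8 m³ in container 2; 22 m³ remain.
Put 24 m³ in container 3; 6 m³ remain.
Put 29 m³ in container 4; 1 m³ remain.
Put 21 m³ in container 2; 1 m³ remain.
Put 27 m³ in container 5; 3 m³ remain.
Put 10 m³ in container 6; 20 m³ remain.
Put 6 m³ in container 6; 14 m³ remain.
Put 7 m³ in container 6; 7 m³ remain.
Put 11 m³ in container 7; 19 m³ remain.
Put 12 m³ in container 7; 7 m³ remain.
Put 13 m³ in container 8; 17 m³ remain.
Put 16 m³ in container 8; 1 m³ remain.
Put 14 m³ in container 9; 16 m³ remain.
Put 14 m³ in container 9; 2 m³ remain.
Final containers: [27] [8,21] [24] [29] [27] [10,6,7] [11,12] [13,16] [14,14].

9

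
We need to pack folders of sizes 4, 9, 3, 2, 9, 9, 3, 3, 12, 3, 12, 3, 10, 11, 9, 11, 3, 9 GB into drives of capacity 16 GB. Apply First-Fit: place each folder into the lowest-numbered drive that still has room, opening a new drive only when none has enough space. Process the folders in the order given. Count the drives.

4 GB → drive 1 (remaining 12 GB)
9 GB → drive 1 (remaining 3 GB)
3 GB → drive 1 (remaining 0 GB)
2 GB → drive 2 (remaining 14 GB)
9 GB → drive 2 (remaining 5 GB)
9 GB → drive 3 (remaining 7 GB)
3 GB → drive 2 (remaining 2 GB)
3 GB → drive 3 (remaining 4 GB)
12 GB → drive 4 (remaining 4 GB)
3 GB → drive 3 (remaining 1 GB)
12 GB → drive 5 (remaining 4 GB)
3 GB → drive 4 (remaining 1 GB)
10 GB → drive 6 (remaining 6 GB)
11 GB → drive 7 (remaining 5 GB)
9 GB → drive 8 (remaining 7 GB)
11 GB → drive 9 (remaining 5 GB)
3 GB → drive 5 (remaining 1 GB)
9 GB → drive 10 (remaining 7 GB)

10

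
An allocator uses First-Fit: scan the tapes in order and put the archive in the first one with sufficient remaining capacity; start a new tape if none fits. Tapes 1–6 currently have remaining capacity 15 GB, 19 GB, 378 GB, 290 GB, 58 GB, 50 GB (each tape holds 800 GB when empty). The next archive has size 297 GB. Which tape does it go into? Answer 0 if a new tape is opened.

Tapes with room: tape 3 (378 GB).
The first with room is tape 3.

3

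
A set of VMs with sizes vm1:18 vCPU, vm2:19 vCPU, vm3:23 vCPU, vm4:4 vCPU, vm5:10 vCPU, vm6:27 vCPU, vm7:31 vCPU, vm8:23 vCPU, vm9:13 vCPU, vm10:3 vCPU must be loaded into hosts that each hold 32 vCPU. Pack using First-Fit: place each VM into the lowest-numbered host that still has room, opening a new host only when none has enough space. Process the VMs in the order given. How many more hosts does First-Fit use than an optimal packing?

First-Fit: [18,4,10] [19,13] [23,3] [27] [31] [23] → 6 hosts.
Total size 171 vCPU; any packing needs at least ⌈171/32⌉ = 6 hosts.
So 6 is already optimal.

0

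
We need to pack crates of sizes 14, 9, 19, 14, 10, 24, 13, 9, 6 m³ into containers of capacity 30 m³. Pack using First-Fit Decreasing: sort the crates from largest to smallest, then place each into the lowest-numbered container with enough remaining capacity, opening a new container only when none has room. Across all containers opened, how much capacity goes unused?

Sorted descending: 24, 19, 14, 14, 13, 10, 9, 9, 6.
Put 24 m³ in container 1; 6 m³ remain.
Put 19 m³ in container 2; 11 m³ remain.
Put 14 m³ in container 3; 16 m³ remain.
Put 14 m³ in container 3; 2 m³ remain.
Put 13 m³ in container 4; 17 m³ remain.
Put 10 m³ in container 2; 1 m³ remain.
Put 9 m³ in container 4; 8 m³ remain.
Put 9 m³ in container 5; 21 m³ remain.
Put 6 m³ in container 1; 0 m³ remain.
5 containers × 30 m³ = 150 m³; used 118 m³; unused 32 m³.

32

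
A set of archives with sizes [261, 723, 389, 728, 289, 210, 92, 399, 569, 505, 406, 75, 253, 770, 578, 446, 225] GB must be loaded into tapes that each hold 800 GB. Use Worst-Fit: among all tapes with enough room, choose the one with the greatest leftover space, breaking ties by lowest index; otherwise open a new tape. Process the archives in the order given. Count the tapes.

11 tapes

261 GB → tape 1 (remaining 539 GB)
723 GB → tape 2 (remaining 77 GB)
389 GB → tape 1 (remaining 150 GB)
728 GB → tape 3 (remaining 72 GB)
289 GB → tape 4 (remaining 511 GB)
210 GB → tape 4 (remaining 301 GB)
92 GB → tape 4 (remaining 209 GB)
399 GB → tape 5 (remaining 401 GB)
569 GB → tape 6 (remaining 231 GB)
505 GB → tape 7 (remaining 295 GB)
406 GB → tape 8 (remaining 394 GB)
75 GB → tape 5 (remaining 326 GB)
253 GB → tape 8 (remaining 141 GB)
770 GB → tape 9 (remaining 30 GB)
578 GB → tape 10 (remaining 222 GB)
446 GB → tape 11 (remaining 354 GB)
225 GB → tape 11 (remaining 129 GB)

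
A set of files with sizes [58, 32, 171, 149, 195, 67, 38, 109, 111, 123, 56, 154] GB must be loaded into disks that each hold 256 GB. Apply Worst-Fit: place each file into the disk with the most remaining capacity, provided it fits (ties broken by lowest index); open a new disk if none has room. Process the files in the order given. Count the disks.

6 disks

Put 58 GB in disk 1; 198 GB remain.
Put 32 GB in disk 1; 166 GB remain.
Put 171 GB in disk 2; 85 GB remain.
Put 149 GB in disk 1; 17 GB remain.
Put 195 GB in disk 3; 61 GB remain.
Put 67 GB in disk 2; 18 GB remain.
Put 38 GB in disk 3; 23 GB remain.
Put 109 GB in disk 4; 147 GB remain.
Put 111 GB in disk 4; 36 GB remain.
Put 123 GB in disk 5; 133 GB remain.
Put 56 GB in disk 5; 77 GB remain.
Put 154 GB in disk 6; 102 GB remain.
Final disks: [58,32,149] [171,67] [195,38] [109,111] [123,56] [154].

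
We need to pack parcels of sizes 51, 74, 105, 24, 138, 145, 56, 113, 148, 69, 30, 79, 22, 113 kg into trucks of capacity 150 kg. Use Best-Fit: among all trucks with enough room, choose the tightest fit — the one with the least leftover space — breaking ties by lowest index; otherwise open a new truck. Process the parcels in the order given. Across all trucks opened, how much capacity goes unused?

Put 51 kg in truck 1; 99 kg remain.
Put 74 kg in truck 1; 25 kg remain.
Put 105 kg in truck 2; 45 kg remain.
Put 24 kg in truck 1; 1 kg remain.
Put 138 kg in truck 3; 12 kg remain.
Put 145 kg in truck 4; 5 kg remain.
Put 56 kg in truck 5; 94 kg remain.
Put 113 kg in truck 6; 37 kg remain.
Put 148 kg in truck 7; 2 kg remain.
Put 69 kg in truck 5; 25 kg remain.
Put 30 kg in truck 6; 7 kg remain.
Put 79 kg in truck 8; 71 kg remain.
Put 22 kg in truck 5; 3 kg remain.
Put 113 kg in truck 9; 37 kg remain.
9 trucks × 150 kg = 1350 kg; used 1167 kg; unused 183 kg.

183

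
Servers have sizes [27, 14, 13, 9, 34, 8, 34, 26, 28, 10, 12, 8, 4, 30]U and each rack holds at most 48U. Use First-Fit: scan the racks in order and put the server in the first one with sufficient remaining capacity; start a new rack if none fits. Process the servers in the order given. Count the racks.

7

27U → rack 1 (remaining 21U)
14U → rack 1 (remaining 7U)
13U → rack 2 (remaining 35U)
9U → rack 2 (remaining 26U)
34U → rack 3 (remaining 14U)
8U → rack 2 (remaining 18U)
34U → rack 4 (remaining 14U)
26U → rack 5 (remaining 22U)
28U → rack 6 (remaining 20U)
10U → rack 2 (remaining 8U)
12U → rack 3 (remaining 2U)
8U → rack 2 (remaining 0U)
4U → rack 1 (remaining 3U)
30U → rack 7 (remaining 18U)
Final racks: [27,14,4] [13,9,8,10,8] [34,12] [34] [26] [28] [30].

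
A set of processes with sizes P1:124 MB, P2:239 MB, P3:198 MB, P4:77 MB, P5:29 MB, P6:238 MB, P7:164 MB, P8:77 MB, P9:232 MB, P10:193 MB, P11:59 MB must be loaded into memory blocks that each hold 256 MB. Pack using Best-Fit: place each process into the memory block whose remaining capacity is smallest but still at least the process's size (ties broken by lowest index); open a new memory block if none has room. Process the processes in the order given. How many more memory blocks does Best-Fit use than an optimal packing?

Best-Fit: [124,77,29] [239] [198] [238] [164,77] [232] [193,59] → 7 memory blocks.
Total size 1630 MB; any packing needs at least ⌈1630/256⌉ = 7 memory blocks.
So 7 is already optimal.

0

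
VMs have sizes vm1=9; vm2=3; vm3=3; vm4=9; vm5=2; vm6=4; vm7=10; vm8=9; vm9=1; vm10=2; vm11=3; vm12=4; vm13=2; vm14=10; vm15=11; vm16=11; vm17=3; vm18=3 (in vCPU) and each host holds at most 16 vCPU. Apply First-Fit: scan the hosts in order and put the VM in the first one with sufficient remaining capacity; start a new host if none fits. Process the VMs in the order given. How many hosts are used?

host 1: place vm1 (9 vCPU), 7 vCPU left
host 1: place vm2 (3 vCPU), 4 vCPU left
host 1: place vm3 (3 vCPU), 1 vCPU left
host 2: place vm4 (9 vCPU), 7 vCPU left
host 2: place vm5 (2 vCPU), 5 vCPU left
host 2: place vm6 (4 vCPU), 1 vCPU left
host 3: place vm7 (10 vCPU), 6 vCPU left
host 4: place vm8 (9 vCPU), 7 vCPU left
host 1: place vm9 (1 vCPU), 0 vCPU left
host 3: place vm10 (2 vCPU), 4 vCPU left
host 3: place vm11 (3 vCPU), 1 vCPU left
host 4: place vm12 (4 vCPU), 3 vCPU left
host 4: place vm13 (2 vCPU), 1 vCPU left
host 5: place vm14 (10 vCPU), 6 vCPU left
host 6: place vm15 (11 vCPU), 5 vCPU left
host 7: place vm16 (11 vCPU), 5 vCPU left
host 5: place vm17 (3 vCPU), 3 vCPU left
host 5: place vm18 (3 vCPU), 0 vCPU left
Final hosts: [9,3,3,1] [9,2,4] [10,2,3] [9,4,2] [10,3,3] [11] [11].

7 hosts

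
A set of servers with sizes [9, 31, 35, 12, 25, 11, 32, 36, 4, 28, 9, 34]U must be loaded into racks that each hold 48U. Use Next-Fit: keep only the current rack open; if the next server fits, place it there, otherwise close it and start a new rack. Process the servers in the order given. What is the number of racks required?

Put 9U in rack 1; 39U remain.
Put 31U in rack 1; 8U remain.
Put 35U in rack 2; 13U remain.
Put 12U in rack 2; 1U remain.
Put 25U in rack 3; 23U remain.
Put 11U in rack 3; 12U remain.
Put 32U in rack 4; 16U remain.
Put 36U in rack 5; 12U remain.
Put 4U in rack 5; 8U remain.
Put 28U in rack 6; 20U remain.
Put 9U in rack 6; 11U remain.
Put 34U in rack 7; 14U remain.
Final racks: [9,31] [35,12] [25,11] [32] [36,4] [28,9] [34].

7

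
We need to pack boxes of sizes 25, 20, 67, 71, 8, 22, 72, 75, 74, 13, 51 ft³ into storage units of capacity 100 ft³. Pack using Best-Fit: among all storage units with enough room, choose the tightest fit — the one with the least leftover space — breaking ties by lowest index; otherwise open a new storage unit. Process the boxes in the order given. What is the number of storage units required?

Put 25 ft³ in storage unit 1; 75 ft³ remain.
Put 20 ft³ in storage unit 1; 55 ft³ remain.
Put 67 ft³ in storage unit 2; 33 ft³ remain.
Put 71 ft³ in storage unit 3; 29 ft³ remain.
Put 8 ft³ in storage unit 3; 21 ft³ remain.
Put 22 ft³ in storage unit 2; 11 ft³ remain.
Put 72 ft³ in storage unit 4; 28 ft³ remain.
Put 75 ft³ in storage unit 5; 25 ft³ remain.
Put 74 ft³ in storage unit 6; 26 ft³ remain.
Put 13 ft³ in storage unit 3; 8 ft³ remain.
Put 51 ft³ in storage unit 1; 4 ft³ remain.

6 storage units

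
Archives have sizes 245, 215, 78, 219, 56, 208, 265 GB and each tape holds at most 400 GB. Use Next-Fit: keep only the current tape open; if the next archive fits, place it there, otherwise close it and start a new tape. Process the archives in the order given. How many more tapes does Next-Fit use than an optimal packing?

0

Next-Fit: [245] [215,78] [219,56] [208] [265] → 5 tapes.
5 archives exceed 200 GB (half the capacity), and no two of those can share a tape, so at least 5 tapes are needed.
So 5 is already optimal.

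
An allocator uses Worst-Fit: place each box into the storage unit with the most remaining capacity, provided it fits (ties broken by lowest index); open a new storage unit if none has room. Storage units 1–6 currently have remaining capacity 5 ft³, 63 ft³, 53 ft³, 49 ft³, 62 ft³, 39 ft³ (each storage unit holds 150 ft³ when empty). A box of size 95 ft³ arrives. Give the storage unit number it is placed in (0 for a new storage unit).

No storage unit has ≥ 95 ft³ free, so a new storage unit is opened.

0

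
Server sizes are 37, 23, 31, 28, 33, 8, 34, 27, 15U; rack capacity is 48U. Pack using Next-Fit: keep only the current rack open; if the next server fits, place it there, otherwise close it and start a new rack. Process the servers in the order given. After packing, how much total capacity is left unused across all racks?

100

37U → rack 1 (remaining 11U)
23U → rack 2 (remaining 25U)
31U → rack 3 (remaining 17U)
28U → rack 4 (remaining 20U)
33U → rack 5 (remaining 15U)
8U → rack 5 (remaining 7U)
34U → rack 6 (remaining 14U)
27U → rack 7 (remaining 21U)
15U → rack 7 (remaining 6U)
7 racks × 48U = 336U; used 236U; unused 100U.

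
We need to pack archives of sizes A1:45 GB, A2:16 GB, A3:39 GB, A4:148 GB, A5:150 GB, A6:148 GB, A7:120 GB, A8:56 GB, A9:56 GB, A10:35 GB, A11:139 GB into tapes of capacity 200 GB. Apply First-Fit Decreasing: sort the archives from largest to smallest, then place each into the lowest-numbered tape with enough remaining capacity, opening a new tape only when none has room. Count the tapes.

Sorted descending: 150, 148, 148, 139, 120, 56, 56, 45, 39, 35, 16.
150 GB → tape 1 (remaining 50 GB)
148 GB → tape 2 (remaining 52 GB)
148 GB → tape 3 (remaining 52 GB)
139 GB → tape 4 (remaining 61 GB)
120 GB → tape 5 (remaining 80 GB)
56 GB → tape 4 (remaining 5 GB)
56 GB → tape 5 (remaining 24 GB)
45 GB → tape 1 (remaining 5 GB)
39 GB → tape 2 (remaining 13 GB)
35 GB → tape 3 (remaining 17 GB)
16 GB → tape 3 (remaining 1 GB)

5 tapes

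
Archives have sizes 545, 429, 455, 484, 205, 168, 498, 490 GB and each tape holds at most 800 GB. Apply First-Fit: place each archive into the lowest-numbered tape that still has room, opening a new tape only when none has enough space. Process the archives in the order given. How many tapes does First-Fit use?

Put 545 GB in tape 1; 255 GB remain.
Put 429 GB in tape 2; 371 GB remain.
Put 455 GB in tape 3; 345 GB remain.
Put 484 GB in tape 4; 316 GB remain.
Put 205 GB in tape 1; 50 GB remain.
Put 168 GB in tape 2; 203 GB remain.
Put 498 GB in tape 5; 302 GB remain.
Put 490 GB in tape 6; 310 GB remain.
Final tapes: [545,205] [429,168] [455] [484] [498] [490].

6 tapes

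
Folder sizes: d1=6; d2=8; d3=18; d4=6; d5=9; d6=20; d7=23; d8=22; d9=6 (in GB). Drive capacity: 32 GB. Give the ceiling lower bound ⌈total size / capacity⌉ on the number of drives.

Total size = 6 + 8 + 18 + 6 + 9 + 20 + 23 + 22 + 6 = 118 GB.
⌈118 / 32⌉ = 4.

4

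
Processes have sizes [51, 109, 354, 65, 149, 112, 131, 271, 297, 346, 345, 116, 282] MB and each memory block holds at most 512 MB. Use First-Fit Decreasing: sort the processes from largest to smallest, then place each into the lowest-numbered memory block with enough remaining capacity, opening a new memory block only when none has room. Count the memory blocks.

6

Sorted descending: 354, 346, 345, 297, 282, 271, 149, 131, 116, 112, 109, 65, 51.
Put 354 MB in memory block 1; 158 MB remain.
Put 346 MB in memory block 2; 166 MB remain.
Put 345 MB in memory block 3; 167 MB remain.
Put 297 MB in memory block 4; 215 MB remain.
Put 282 MB in memory block 5; 230 MB remain.
Put 271 MB in memory block 6; 241 MB remain.
Put 149 MB in memory block 1; 9 MB remain.
Put 131 MB in memory block 2; 35 MB remain.
Put 116 MB in memory block 3; 51 MB remain.
Put 112 MB in memory block 4; 103 MB remain.
Put 109 MB in memory block 5; 121 MB remain.
Put 65 MB in memory block 4; 38 MB remain.
Put 51 MB in memory block 3; 0 MB remain.
Final memory blocks: [354,149] [346,131] [345,116,51] [297,112,65] [282,109] [271].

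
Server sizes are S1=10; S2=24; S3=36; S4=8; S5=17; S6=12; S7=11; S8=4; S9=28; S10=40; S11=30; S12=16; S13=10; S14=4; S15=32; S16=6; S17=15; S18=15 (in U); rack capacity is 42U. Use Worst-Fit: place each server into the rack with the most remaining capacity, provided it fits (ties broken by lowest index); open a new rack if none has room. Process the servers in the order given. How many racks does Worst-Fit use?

9

S1 (10U) → rack 1 (remaining 32U)
S2 (24U) → rack 1 (remaining 8U)
S3 (36U) → rack 2 (remaining 6U)
S4 (8U) → rack 1 (remaining 0U)
S5 (17U) → rack 3 (remaining 25U)
S6 (12U) → rack 3 (remaining 13U)
S7 (11U) → rack 3 (remaining 2U)
S8 (4U) → rack 2 (remaining 2U)
S9 (28U) → rack 4 (remaining 14U)
S10 (40U) → rack 5 (remaining 2U)
S11 (30U) → rack 6 (remaining 12U)
S12 (16U) → rack 7 (remaining 26U)
S13 (10U) → rack 7 (remaining 16U)
S14 (4U) → rack 7 (remaining 12U)
S15 (32U) → rack 8 (remaining 10U)
S16 (6U) → rack 4 (remaining 8U)
S17 (15U) → rack 9 (remaining 27U)
S18 (15U) → rack 9 (remaining 12U)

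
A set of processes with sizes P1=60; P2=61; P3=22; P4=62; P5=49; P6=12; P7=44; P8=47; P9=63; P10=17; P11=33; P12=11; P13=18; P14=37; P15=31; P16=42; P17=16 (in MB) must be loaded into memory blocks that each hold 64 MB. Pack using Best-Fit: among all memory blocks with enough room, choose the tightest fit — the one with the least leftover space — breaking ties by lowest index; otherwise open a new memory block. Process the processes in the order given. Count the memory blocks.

11

P1 (60 MB) → memory block 1 (remaining 4 MB)
P2 (61 MB) → memory block 2 (remaining 3 MB)
P3 (22 MB) → memory block 3 (remaining 42 MB)
P4 (62 MB) → memory block 4 (remaining 2 MB)
P5 (49 MB) → memory block 5 (remaining 15 MB)
P6 (12 MB) → memory block 5 (remaining 3 MB)
P7 (44 MB) → memory block 6 (remaining 20 MB)
P8 (47 MB) → memory block 7 (remaining 17 MB)
P9 (63 MB) → memory block 8 (remaining 1 MB)
P10 (17 MB) → memory block 7 (remaining 0 MB)
P11 (33 MB) → memory block 3 (remaining 9 MB)
P12 (11 MB) → memory block 6 (remaining 9 MB)
P13 (18 MB) → memory block 9 (remaining 46 MB)
P14 (37 MB) → memory block 9 (remaining 9 MB)
P15 (31 MB) → memory block 10 (remaining 33 MB)
P16 (42 MB) → memory block 11 (remaining 22 MB)
P17 (16 MB) → memory block 11 (remaining 6 MB)
Final memory blocks: [60] [61] [22,33] [62] [49,12] [44,11] [47,17] [63] [18,37] [31] [42,16].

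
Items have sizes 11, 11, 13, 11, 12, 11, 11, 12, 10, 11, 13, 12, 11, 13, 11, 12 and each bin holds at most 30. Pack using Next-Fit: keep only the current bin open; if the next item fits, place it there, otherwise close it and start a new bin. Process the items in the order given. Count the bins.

bin 1: place 11, 19 left
bin 1: place 11, 8 left
bin 2: place 13, 17 left
bin 2: place 11, 6 left
bin 3: place 12, 18 left
bin 3: place 11, 7 left
bin 4: place 11, 19 left
bin 4: place 12, 7 left
bin 5: place 10, 20 left
bin 5: place 11, 9 left
bin 6: place 13, 17 left
bin 6: place 12, 5 left
bin 7: place 11, 19 left
bin 7: place 13, 6 left
bin 8: place 11, 19 left
bin 8: place 12, 7 left
Final bins: [11,11] [13,11] [12,11] [11,12] [10,11] [13,12] [11,13] [11,12].

8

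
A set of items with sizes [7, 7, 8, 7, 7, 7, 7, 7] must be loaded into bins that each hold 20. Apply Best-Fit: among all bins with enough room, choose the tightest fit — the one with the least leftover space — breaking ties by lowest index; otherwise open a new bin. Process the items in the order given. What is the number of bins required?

7 → bin 1 (remaining 13)
7 → bin 1 (remaining 6)
8 → bin 2 (remaining 12)
7 → bin 2 (remaining 5)
7 → bin 3 (remaining 13)
7 → bin 3 (remaining 6)
7 → bin 4 (remaining 13)
7 → bin 4 (remaining 6)
Final bins: [7,7] [8,7] [7,7] [7,7].

4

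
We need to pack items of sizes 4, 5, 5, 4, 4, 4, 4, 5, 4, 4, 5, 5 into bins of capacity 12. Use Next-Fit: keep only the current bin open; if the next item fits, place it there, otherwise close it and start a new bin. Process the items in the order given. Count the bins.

6 bins

4 → bin 1 (remaining 8)
5 → bin 1 (remaining 3)
5 → bin 2 (remaining 7)
4 → bin 2 (remaining 3)
4 → bin 3 (remaining 8)
4 → bin 3 (remaining 4)
4 → bin 3 (remaining 0)
5 → bin 4 (remaining 7)
4 → bin 4 (remaining 3)
4 → bin 5 (remaining 8)
5 → bin 5 (remaining 3)
5 → bin 6 (remaining 7)
Final bins: [4,5] [5,4] [4,4,4] [5,4] [4,5] [5].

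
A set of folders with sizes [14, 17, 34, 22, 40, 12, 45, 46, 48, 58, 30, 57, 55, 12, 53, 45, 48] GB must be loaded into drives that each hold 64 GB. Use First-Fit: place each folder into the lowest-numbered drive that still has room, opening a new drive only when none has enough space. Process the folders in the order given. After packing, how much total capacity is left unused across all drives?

196

drive 1: place 14 GB, 50 GB left
drive 1: place 17 GB, 33 GB left
drive 2: place 34 GB, 30 GB left
drive 1: place 22 GB, 11 GB left
drive 3: place 40 GB, 24 GB left
drive 2: place 12 GB, 18 GB left
drive 4: place 45 GB, 19 GB left
drive 5: place 46 GB, 18 GB left
drive 6: place 48 GB, 16 GB left
drive 7: place 58 GB, 6 GB left
drive 8: place 30 GB, 34 GB left
drive 9: place 57 GB, 7 GB left
drive 10: place 55 GB, 9 GB left
drive 2: place 12 GB, 6 GB left
drive 11: place 53 GB, 11 GB left
drive 12: place 45 GB, 19 GB left
drive 13: place 48 GB, 16 GB left
13 drives × 64 GB = 832 GB; used 636 GB; unused 196 GB.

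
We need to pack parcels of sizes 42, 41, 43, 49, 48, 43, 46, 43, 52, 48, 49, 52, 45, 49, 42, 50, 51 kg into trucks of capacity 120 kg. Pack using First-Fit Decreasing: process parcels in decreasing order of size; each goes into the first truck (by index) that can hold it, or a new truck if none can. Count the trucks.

Sorted descending: 52, 52, 51, 50, 49, 49, 49, 48, 48, 46, 45, 43, 43, 43, 42, 42, 41.
truck 1: place 52 kg, 68 kg left
truck 1: place 52 kg, 16 kg left
truck 2: place 51 kg, 69 kg left
truck 2: place 50 kg, 19 kg left
truck 3: place 49 kg, 71 kg left
truck 3: place 49 kg, 22 kg left
truck 4: place 49 kg, 71 kg left
truck 4: place 48 kg, 23 kg left
truck 5: place 48 kg, 72 kg left
truck 5: place 46 kg, 26 kg left
truck 6: place 45 kg, 75 kg left
truck 6: place 43 kg, 32 kg left
truck 7: place 43 kg, 77 kg left
truck 7: place 43 kg, 34 kg left
truck 8: place 42 kg, 78 kg left
truck 8: place 42 kg, 36 kg left
truck 9: place 41 kg, 79 kg left

9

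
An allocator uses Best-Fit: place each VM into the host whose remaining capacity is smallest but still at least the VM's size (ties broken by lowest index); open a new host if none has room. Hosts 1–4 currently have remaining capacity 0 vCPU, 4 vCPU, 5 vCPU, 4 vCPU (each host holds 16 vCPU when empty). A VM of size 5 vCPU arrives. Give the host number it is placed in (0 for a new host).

3

Hosts with room: host 3 (5 vCPU).
Tightest fit is host 3 with 5 vCPU free.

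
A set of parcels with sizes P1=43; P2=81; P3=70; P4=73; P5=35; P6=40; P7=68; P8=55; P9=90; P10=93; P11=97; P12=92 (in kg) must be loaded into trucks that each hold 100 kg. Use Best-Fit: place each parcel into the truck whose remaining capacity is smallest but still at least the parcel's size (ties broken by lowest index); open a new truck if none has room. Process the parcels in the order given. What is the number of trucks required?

10

Put P1 (43 kg) in truck 1; 57 kg remain.
Put P2 (81 kg) in truck 2; 19 kg remain.
Put P3 (70 kg) in truck 3; 30 kg remain.
Put P4 (73 kg) in truck 4; 27 kg remain.
Put P5 (35 kg) in truck 1; 22 kg remain.
Put P6 (40 kg) in truck 5; 60 kg remain.
Put P7 (68 kg) in truck 6; 32 kg remain.
Put P8 (55 kg) in truck 5; 5 kg remain.
Put P9 (90 kg) in truck 7; 10 kg remain.
Put P10 (93 kg) in truck 8; 7 kg remain.
Put P11 (97 kg) in truck 9; 3 kg remain.
Put P12 (92 kg) in truck 10; 8 kg remain.
Final trucks: [43,35] [81] [70] [73] [40,55] [68] [90] [93] [97] [92].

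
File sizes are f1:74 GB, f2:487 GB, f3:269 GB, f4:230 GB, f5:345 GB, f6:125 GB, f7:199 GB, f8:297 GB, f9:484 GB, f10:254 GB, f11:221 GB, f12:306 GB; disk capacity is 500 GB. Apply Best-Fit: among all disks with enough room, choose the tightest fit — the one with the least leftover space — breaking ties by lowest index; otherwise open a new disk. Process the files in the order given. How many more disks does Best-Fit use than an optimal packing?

1

Best-Fit: [74,269] [487] [230,199] [345,125] [297] [484] [254,221] [306] → 8 disks.
Total size 3291 GB; any packing needs at least ⌈3291/500⌉ = 7 disks.
An optimal packing achieves that bound: [487] [484] [345,125] [306,74] [297,199] [269,230] [254,221] → 7 disks.
Excess: 8 − 7 = 1.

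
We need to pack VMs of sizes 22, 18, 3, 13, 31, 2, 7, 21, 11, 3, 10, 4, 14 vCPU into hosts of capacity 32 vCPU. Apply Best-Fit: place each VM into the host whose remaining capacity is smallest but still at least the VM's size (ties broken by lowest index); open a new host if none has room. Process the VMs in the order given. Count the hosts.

host 1: place 22 vCPU, 10 vCPU left
host 2: place 18 vCPU, 14 vCPU left
host 1: place 3 vCPU, 7 vCPU left
host 2: place 13 vCPU, 1 vCPU left
host 3: place 31 vCPU, 1 vCPU left
host 1: place 2 vCPU, 5 vCPU left
host 4: place 7 vCPU, 25 vCPU left
host 4: place 21 vCPU, 4 vCPU left
host 5: place 11 vCPU, 21 vCPU left
host 4: place 3 vCPU, 1 vCPU left
host 5: place 10 vCPU, 11 vCPU left
host 1: place 4 vCPU, 1 vCPU left
host 6: place 14 vCPU, 18 vCPU left
Final hosts: [22,3,2,4] [18,13] [31] [7,21,3] [11,10] [14].

6 hosts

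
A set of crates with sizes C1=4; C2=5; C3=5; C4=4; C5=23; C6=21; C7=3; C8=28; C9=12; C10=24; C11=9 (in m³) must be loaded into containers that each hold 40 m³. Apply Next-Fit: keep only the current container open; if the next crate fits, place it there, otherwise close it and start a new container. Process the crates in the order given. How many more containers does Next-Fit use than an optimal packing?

Next-Fit: [4,5,5,4] [23] [21,3] [28,12] [24,9] → 5 containers.
Total size 138 m³; any packing needs at least ⌈138/40⌉ = 4 containers.
An optimal packing achieves that bound: [28,12] [24,9,5] [23,5,4,4,3] [21] → 4 containers.
Excess: 5 − 4 = 1.

1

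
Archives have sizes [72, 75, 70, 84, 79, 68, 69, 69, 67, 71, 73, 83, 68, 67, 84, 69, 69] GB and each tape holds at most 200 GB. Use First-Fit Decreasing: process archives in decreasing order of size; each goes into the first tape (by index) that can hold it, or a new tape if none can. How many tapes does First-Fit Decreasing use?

Sorted descending: 84, 84, 83, 79, 75, 73, 72, 71, 70, 69, 69, 69, 69, 68, 68, 67, 67.
Put 84 GB in tape 1; 116 GB remain.
Put 84 GB in tape 1; 32 GB remain.
Put 83 GB in tape 2; 117 GB remain.
Put 79 GB in tape 2; 38 GB remain.
Put 75 GB in tape 3; 125 GB remain.
Put 73 GB in tape 3; 52 GB remain.
Put 72 GB in tape 4; 128 GB remain.
Put 71 GB in tape 4; 57 GB remain.
Put 70 GB in tape 5; 130 GB remain.
Put 69 GB in tape 5; 61 GB remain.
Put 69 GB in tape 6; 131 GB remain.
Put 69 GB in tape 6; 62 GB remain.
Put 69 GB in tape 7; 131 GB remain.
Put 68 GB in tape 7; 63 GB remain.
Put 68 GB in tape 8; 132 GB remain.
Put 67 GB in tape 8; 65 GB remain.
Put 67 GB in tape 9; 133 GB remain.

9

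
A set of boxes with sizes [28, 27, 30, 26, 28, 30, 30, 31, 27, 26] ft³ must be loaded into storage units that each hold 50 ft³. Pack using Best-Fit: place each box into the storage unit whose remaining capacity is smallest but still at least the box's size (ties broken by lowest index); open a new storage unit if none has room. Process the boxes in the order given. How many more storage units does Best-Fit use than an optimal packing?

0

Best-Fit: [28] [27] [30] [26] [28] [30] [30] [31] [27] [26] → 10 storage units.
10 boxes exceed 25 ft³ (half the capacity), and no two of those can share a storage unit, so at least 10 storage units are needed.
So 10 is already optimal.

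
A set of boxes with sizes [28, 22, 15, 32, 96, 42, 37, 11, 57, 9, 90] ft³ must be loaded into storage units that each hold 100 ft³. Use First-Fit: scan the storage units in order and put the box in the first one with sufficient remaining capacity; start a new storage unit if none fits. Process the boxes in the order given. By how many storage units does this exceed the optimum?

First-Fit: [28,22,15,32] [96] [42,37,11,9] [57] [90] → 5 storage units.
Total size 439 ft³; any packing needs at least ⌈439/100⌉ = 5 storage units.
So 5 is already optimal.

0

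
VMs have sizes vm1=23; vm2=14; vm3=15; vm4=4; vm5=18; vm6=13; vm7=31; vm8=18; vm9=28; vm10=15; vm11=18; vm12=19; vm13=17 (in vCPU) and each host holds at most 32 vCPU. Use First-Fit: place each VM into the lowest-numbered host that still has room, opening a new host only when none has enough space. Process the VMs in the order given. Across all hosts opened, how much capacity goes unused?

55

host 1: place vm1 (23 vCPU), 9 vCPU left
host 2: place vm2 (14 vCPU), 18 vCPU left
host 2: place vm3 (15 vCPU), 3 vCPU left
host 1: place vm4 (4 vCPU), 5 vCPU left
host 3: place vm5 (18 vCPU), 14 vCPU left
host 3: place vm6 (13 vCPU), 1 vCPU left
host 4: place vm7 (31 vCPU), 1 vCPU left
host 5: place vm8 (18 vCPU), 14 vCPU left
host 6: place vm9 (28 vCPU), 4 vCPU left
host 7: place vm10 (15 vCPU), 17 vCPU left
host 8: place vm11 (18 vCPU), 14 vCPU left
host 9: place vm12 (19 vCPU), 13 vCPU left
host 7: place vm13 (17 vCPU), 0 vCPU left
9 hosts × 32 vCPU = 288 vCPU; used 233 vCPU; unused 55 vCPU.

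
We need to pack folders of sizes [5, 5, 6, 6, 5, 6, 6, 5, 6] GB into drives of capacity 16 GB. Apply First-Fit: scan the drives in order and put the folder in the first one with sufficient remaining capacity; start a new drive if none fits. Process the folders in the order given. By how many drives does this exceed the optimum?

0

First-Fit: [5,5,6] [6,5,5] [6,6] [6] → 4 drives.
Total size 50 GB; any packing needs at least ⌈50/16⌉ = 4 drives.
So 4 is already optimal.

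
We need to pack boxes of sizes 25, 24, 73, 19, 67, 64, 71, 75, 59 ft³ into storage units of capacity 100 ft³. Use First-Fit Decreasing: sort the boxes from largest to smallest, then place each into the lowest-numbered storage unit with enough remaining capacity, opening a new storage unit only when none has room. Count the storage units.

6

Sorted descending: 75, 73, 71, 67, 64, 59, 25, 24, 19.
storage unit 1: place 75 ft³, 25 ft³ left
storage unit 2: place 73 ft³, 27 ft³ left
storage unit 3: place 71 ft³, 29 ft³ left
storage unit 4: place 67 ft³, 33 ft³ left
storage unit 5: place 64 ft³, 36 ft³ left
storage unit 6: place 59 ft³, 41 ft³ left
storage unit 1: place 25 ft³, 0 ft³ left
storage unit 2: place 24 ft³, 3 ft³ left
storage unit 3: place 19 ft³, 10 ft³ left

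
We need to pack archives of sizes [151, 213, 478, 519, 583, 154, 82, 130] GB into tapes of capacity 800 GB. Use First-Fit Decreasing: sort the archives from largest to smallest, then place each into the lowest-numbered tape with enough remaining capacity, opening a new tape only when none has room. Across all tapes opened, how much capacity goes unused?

Sorted descending: 583, 519, 478, 213, 154, 151, 130, 82.
Put 583 GB in tape 1; 217 GB remain.
Put 519 GB in tape 2; 281 GB remain.
Put 478 GB in tape 3; 322 GB remain.
Put 213 GB in tape 1; 4 GB remain.
Put 154 GB in tape 2; 127 GB remain.
Put 151 GB in tape 3; 171 GB remain.
Put 130 GB in tape 3; 41 GB remain.
Put 82 GB in tape 2; 45 GB remain.
3 tapes × 800 GB = 2400 GB; used 2310 GB; unused 90 GB.

90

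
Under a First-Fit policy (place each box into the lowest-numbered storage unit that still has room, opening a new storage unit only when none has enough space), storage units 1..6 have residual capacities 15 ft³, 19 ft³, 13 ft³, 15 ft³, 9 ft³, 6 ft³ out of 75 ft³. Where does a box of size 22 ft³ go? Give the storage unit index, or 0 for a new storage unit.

No storage unit has ≥ 22 ft³ free, so a new storage unit is opened.

0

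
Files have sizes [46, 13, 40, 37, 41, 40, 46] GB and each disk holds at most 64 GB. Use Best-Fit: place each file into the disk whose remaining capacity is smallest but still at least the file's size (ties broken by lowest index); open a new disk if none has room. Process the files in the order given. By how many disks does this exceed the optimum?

Best-Fit: [46,13] [40] [37] [41] [40] [46] → 6 disks.
6 files exceed 32 GB (half the capacity), and no two of those can share a disk, so at least 6 disks are needed.
So 6 is already optimal.

0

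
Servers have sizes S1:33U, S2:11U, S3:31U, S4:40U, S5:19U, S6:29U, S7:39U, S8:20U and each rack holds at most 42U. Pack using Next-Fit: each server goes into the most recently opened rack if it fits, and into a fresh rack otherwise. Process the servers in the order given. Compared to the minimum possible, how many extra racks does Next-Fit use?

1

Next-Fit: [33] [11,31] [40] [19] [29] [39] [20] → 7 racks.
Total size 222U; any packing needs at least ⌈222/42⌉ = 6 racks.
An optimal packing achieves that bound: [40] [39] [33] [31,11] [29] [20,19] → 6 racks.
Excess: 7 − 6 = 1.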